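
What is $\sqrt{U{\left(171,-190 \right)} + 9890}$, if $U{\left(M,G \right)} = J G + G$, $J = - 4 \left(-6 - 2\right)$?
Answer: $2 \sqrt{905} \approx 60.166$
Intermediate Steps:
$J = 32$ ($J = \left(-4\right) \left(-8\right) = 32$)
$U{\left(M,G \right)} = 33 G$ ($U{\left(M,G \right)} = 32 G + G = 33 G$)
$\sqrt{U{\left(171,-190 \right)} + 9890} = \sqrt{33 \left(-190\right) + 9890} = \sqrt{-6270 + 9890} = \sqrt{3620} = 2 \sqrt{905}$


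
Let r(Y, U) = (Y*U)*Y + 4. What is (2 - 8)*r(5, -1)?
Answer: 126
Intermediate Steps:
r(Y, U) = 4 + U*Y² (r(Y, U) = (U*Y)*Y + 4 = U*Y² + 4 = 4 + U*Y²)
(2 - 8)*r(5, -1) = (2 - 8)*(4 - 1*5²) = -6*(4 - 1*25) = -6*(4 - 25) = -6*(-21) = 126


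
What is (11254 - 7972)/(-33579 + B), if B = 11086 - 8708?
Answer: -3282/31201 ≈ -0.10519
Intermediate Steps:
B = 2378
(11254 - 7972)/(-33579 + B) = (11254 - 7972)/(-33579 + 2378) = 3282/(-31201) = 3282*(-1/31201) = -3282/31201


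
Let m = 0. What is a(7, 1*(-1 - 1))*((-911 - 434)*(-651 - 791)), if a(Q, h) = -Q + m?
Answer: -13576430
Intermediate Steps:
a(Q, h) = -Q (a(Q, h) = -Q + 0 = -Q)
a(7, 1*(-1 - 1))*((-911 - 434)*(-651 - 791)) = (-1*7)*((-911 - 434)*(-651 - 791)) = -(-9415)*(-1442) = -7*1939490 = -13576430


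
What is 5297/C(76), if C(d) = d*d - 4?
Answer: 5297/5772 ≈ 0.91771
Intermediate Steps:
C(d) = -4 + d**2 (C(d) = d**2 - 4 = -4 + d**2)
5297/C(76) = 5297/(-4 + 76**2) = 5297/(-4 + 5776) = 5297/5772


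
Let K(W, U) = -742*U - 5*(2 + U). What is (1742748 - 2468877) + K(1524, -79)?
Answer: -667126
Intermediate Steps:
K(W, U) = -10 - 747*U (K(W, U) = -742*U + (-10 - 5*U) = -10 - 747*U)
(1742748 - 2468877) + K(1524, -79) = (1742748 - 2468877) + (-10 - 747*(-79)) = -726129 + (-10 + 59013) = -726129 + 59003 = -667126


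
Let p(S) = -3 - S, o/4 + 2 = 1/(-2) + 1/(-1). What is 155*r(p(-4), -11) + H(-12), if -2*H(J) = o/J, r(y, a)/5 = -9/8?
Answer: -20939/24 ≈ -872.46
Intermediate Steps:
o = -14 (o = -8 + 4*(1/(-2) + 1/(-1)) = -8 + 4*(1*(-½) + 1*(-1)) = -8 + 4*(-½ - 1) = -8 + 4*(-3/2) = -8 - 6 = -14)
r(y, a) = -45/8 (r(y, a) = 5*(-9/8) = -45/8)
H(J) = 7/J (H(J) = -(-7)/J = 7/J)
155*r(p(-4), -11) + H(-12) = 155*(-45/8) + 7/(-12) = -6975/8 + 7*(-1/12) = -6975/8 - 7/12 = -20939/24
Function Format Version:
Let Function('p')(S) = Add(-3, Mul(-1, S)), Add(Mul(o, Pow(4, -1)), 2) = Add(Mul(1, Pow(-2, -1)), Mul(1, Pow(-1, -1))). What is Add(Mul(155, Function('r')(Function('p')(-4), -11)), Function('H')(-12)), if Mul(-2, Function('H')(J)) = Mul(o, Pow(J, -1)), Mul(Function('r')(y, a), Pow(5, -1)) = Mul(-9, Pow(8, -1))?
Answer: Rational(-20939, 24) ≈ -872.46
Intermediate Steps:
o = -14 (o = Add(-8, Mul(4, Add(Mul(1, Pow(-2, -1)), Mul(1, Pow(-1, -1))))) = Add(-8, Mul(4, Add(Mul(1, Rational(-1, 2)), Mul(1, -1)))) = Add(-8, Mul(4, Add(Rational(-1, 2), -1))) = Add(-8, Mul(4, Rational(-3, 2))) = Add(-8, -6) = -14)
Function('r')(y, a) = Rational(-45, 8) (Function('r')(y, a) = Mul(5, Mul(-9, Pow(8, -1))) = Mul(5, Mul(-9, Rational(1, 8))) = Mul(5, Rational(-9, 8)) = Rational(-45, 8))
Function('H')(J) = Mul(7, Pow(J, -1)) (Function('H')(J) = Mul(Rational(-1, 2), Mul(-14, Pow(J, -1))) = Mul(7, Pow(J, -1)))
Add(Mul(155, Function('r')(Function('p')(-4), -11)), Function('H')(-12)) = Add(Mul(155, Rational(-45, 8)), Mul(7, Pow(-12, -1))) = Add(Rational(-6975, 8), Mul(7, Rational(-1, 12))) = Add(Rational(-6975, 8), Rational(-7, 12)) = Rational(-20939, 24)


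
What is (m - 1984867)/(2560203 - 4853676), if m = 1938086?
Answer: 6683/327639 ≈ 0.020397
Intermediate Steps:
(m - 1984867)/(2560203 - 4853676) = (1938086 - 1984867)/(2560203 - 4853676) = -46781/(-2293473) = -46781*(-1/2293473) = 6683/327639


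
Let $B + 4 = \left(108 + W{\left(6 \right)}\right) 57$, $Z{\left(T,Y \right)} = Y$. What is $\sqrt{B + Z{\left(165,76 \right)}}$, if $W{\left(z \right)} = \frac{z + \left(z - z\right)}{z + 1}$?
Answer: $\frac{3 \sqrt{34174}}{7} \approx 79.227$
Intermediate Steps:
$W{\left(z \right)} = \frac{z}{1 + z}$ ($W{\left(z \right)} = \frac{z + 0}{1 + z} = \frac{z}{1 + z}$)
$B = \frac{43406}{7}$ ($B = -4 + \left(108 + \frac{6}{1 + 6}\right) 57 = -4 + \left(108 + \frac{6}{7}\right) 57 = -4 + \frac{762}{7} \cdot 57 = -4 + \frac{43434}{7} = \frac{43406}{7} \approx 6200.9$)
$\sqrt{B + Z{\left(165,76 \right)}} = \sqrt{\frac{43406}{7} + 76} = \sqrt{\frac{43938}{7}} = \frac{3 \sqrt{34174}}{7}$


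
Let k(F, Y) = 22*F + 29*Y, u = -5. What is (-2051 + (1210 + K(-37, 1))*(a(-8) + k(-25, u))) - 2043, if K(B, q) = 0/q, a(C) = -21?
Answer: -870454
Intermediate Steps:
K(B, q) = 0
(-2051 + (1210 + K(-37, 1))*(a(-8) + k(-25, u))) - 2043 = (-2051 + (1210 + 0)*(-21 + (22*(-25) + 29*(-5)))) - 2043 = (-2051 + 1210*(-21 + (-550 - 145))) - 2043 = (-2051 + 1210*(-21 - 695)) - 2043 = (-2051 + 1210*(-716)) - 2043 = (-2051 - 866360) - 2043 = -868411 - 2043 = -870454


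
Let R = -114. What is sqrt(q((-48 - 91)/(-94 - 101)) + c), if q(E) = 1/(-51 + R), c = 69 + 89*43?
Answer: sqrt(106068435)/165 ≈ 62.418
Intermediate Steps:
c = 3896 (c = 69 + 3827 = 3896)
q(E) = -1/165 (q(E) = 1/(-51 - 114) = 1/(-165) = -1/165)
sqrt(q((-48 - 91)/(-94 - 101)) + c) = sqrt(-1/165 + 3896) = sqrt(642839/165) = sqrt(106068435)/165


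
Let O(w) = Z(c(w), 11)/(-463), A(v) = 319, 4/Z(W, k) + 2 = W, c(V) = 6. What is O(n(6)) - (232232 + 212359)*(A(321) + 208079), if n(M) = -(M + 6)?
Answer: -42897818225935/463 ≈ -9.2652e+10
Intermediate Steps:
Z(W, k) = 4/(-2 + W)
n(M) = -6 - M (n(M) = -(6 + M) = -6 - M)
O(w) = -1/463 (O(w) = (4/(-2 + 6))/(-463) = (4/4)*(-1/463) = (4*(1/4))*(-1/463) = 1*(-1/463) = -1/463)
O(n(6)) - (232232 + 212359)*(A(321) + 208079) = -1/463 - (232232 + 212359)*(319 + 208079) = -1/463 - 444591*208398 = -1/463 - 1*92651875218 = -1/463 - 92651875218 = -42897818225935/463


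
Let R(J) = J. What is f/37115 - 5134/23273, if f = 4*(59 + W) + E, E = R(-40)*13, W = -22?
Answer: -11717998/50810435 ≈ -0.23062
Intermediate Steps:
E = -520 (E = -40*13 = -520)
f = -372 (f = 4*(59 - 22) - 520 = 4*37 - 520 = 148 - 520 = -372)
f/37115 - 5134/23273 = -372/37115 - 5134/23273 = -372*1/37115 - 5134*1/23273 = -372/37115 - 302/1369 = -11717998/50810435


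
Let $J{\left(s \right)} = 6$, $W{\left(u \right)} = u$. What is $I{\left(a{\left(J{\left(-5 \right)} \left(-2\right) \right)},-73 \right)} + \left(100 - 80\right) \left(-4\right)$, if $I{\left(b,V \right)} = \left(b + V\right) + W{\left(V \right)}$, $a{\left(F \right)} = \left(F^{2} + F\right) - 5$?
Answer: $-99$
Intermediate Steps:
$a{\left(F \right)} = -5 + F + F^{2}$ ($a{\left(F \right)} = \left(F + F^{2}\right) - 5 = -5 + F + F^{2}$)
$I{\left(b,V \right)} = b + 2 V$ ($I{\left(b,V \right)} = \left(b + V\right) + V = \left(V + b\right) + V = b + 2 V$)
$I{\left(a{\left(J{\left(-5 \right)} \left(-2\right) \right)},-73 \right)} + \left(100 - 80\right) \left(-4\right) = \left(\left(-5 + 6 \left(-2\right) + \left(6 \left(-2\right)\right)^{2}\right) + 2 \left(-73\right)\right) + \left(100 - 80\right) \left(-4\right) = \left(\left(-5 - 12 + \left(-12\right)^{2}\right) - 146\right) + 20 \left(-4\right) = \left(\left(-5 - 12 + 144\right) - 146\right) - 80 = \left(127 - 146\right) - 80 = -19 - 80 = -99$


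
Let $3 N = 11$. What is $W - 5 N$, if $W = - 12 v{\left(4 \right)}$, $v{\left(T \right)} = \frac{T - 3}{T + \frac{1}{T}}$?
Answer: $- \frac{1079}{51} \approx -21.157$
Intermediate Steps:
$v{\left(T \right)} = \frac{-3 + T}{T + \frac{1}{T}}$
$N = \frac{11}{3}$ ($N = \frac{1}{3} \cdot 11 = \frac{11}{3} \approx 3.6667$)
$W = - \frac{48}{17}$ ($W = - 12 \frac{4 \left(-3 + 4\right)}{1 + 4^{2}} = - 12 \cdot 4 \frac{1}{1 + 16} \cdot 1 = - 12 \cdot 4 \cdot \frac{1}{17} \cdot 1 = \left(-12\right) \frac{4}{17} = - \frac{48}{17} \approx -2.8235$)
$W - 5 N = - \frac{48}{17} - 5 \cdot \frac{11}{3} = - \frac{48}{17} - \frac{55}{3} = - \frac{1079}{51}$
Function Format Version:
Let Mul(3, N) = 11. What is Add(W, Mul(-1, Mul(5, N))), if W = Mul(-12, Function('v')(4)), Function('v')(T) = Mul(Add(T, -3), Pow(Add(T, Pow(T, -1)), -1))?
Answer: Rational(-1079, 51) ≈ -21.157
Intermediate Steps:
Function('v')(T) = Mul(Pow(Add(T, Pow(T, -1)), -1), Add(-3, T)) (Function('v')(T) = Mul(Add(-3, T), Pow(Add(T, Pow(T, -1)), -1)) = Mul(Pow(Add(T, Pow(T, -1)), -1), Add(-3, T)))
N = Rational(11, 3) (N = Mul(Rational(1, 3), 11) = Rational(11, 3) ≈ 3.6667)
W = Rational(-48, 17) (W = Mul(-12, Mul(4, Pow(Add(1, Pow(4, 2)), -1), Add(-3, 4))) = Mul(-12, Mul(4, Pow(Add(1, 16), -1), 1)) = Mul(-12, Mul(4, Pow(17, -1), 1)) = Mul(-12, Mul(4, Rational(1, 17), 1)) = Mul(-12, Rational(4, 17)) = Rational(-48, 17) ≈ -2.8235)
Add(W, Mul(-1, Mul(5, N))) = Add(Rational(-48, 17), Mul(-1, Mul(5, Rational(11, 3)))) = Add(Rational(-48, 17), Mul(-1, Rational(55, 3))) = Add(Rational(-48, 17), Rational(-55, 3)) = Rational(-1079, 51)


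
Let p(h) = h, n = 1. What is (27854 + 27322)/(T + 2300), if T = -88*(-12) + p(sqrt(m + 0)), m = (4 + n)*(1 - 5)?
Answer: 15430888/938563 - 9196*I*sqrt(5)/938563 ≈ 16.441 - 0.021909*I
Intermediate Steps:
m = -20 (m = (4 + 1)*(1 - 5) = 5*(-4) = -20)
T = 1056 + 2*I*sqrt(5) (T = -88*(-12) + sqrt(-20 + 0) = 1056 + sqrt(-20) = 1056 + 2*I*sqrt(5) ≈ 1056.0 + 4.4721*I)
(27854 + 27322)/(T + 2300) = (27854 + 27322)/((1056 + 2*I*sqrt(5)) + 2300) = 55176/(3356 + 2*I*sqrt(5))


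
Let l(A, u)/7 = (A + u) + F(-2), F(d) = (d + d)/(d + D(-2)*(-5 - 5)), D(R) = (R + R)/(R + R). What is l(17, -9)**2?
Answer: 30625/9 ≈ 3402.8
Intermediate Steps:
D(R) = 1 (D(R) = (2*R)/((2*R)) = (2*R)*(1/(2*R)) = 1)
F(d) = 2*d/(-10 + d) (F(d) = (d + d)/(d + 1*(-5 - 5)) = (2*d)/(d + 1*(-10)) = (2*d)/(d - 10) = (2*d)/(-10 + d) = 2*d/(-10 + d))
l(A, u) = 7/3 + 7*A + 7*u (l(A, u) = 7*((A + u) + 2*(-2)/(-10 - 2)) = 7*((A + u) + 2*(-2)/(-12)) = 7*((A + u) + 2*(-2)*(-1/12)) = 7*((A + u) + 1/3) = 7*(1/3 + A + u) = 7/3 + 7*A + 7*u)
l(17, -9)**2 = (7/3 + 7*17 + 7*(-9))**2 = (7/3 + 119 - 63)**2 = (175/3)**2 = 30625/9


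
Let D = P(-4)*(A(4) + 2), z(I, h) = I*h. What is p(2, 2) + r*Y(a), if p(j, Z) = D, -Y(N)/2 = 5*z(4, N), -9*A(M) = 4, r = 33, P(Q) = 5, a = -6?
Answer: 71350/9 ≈ 7927.8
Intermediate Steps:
A(M) = -4/9 (A(M) = -1/9*4 = -4/9)
Y(N) = -40*N (Y(N) = -10*4*N = -40*N)
D = 70/9 (D = 5*(-4/9 + 2) = 5*(14/9) = 70/9 ≈ 7.7778)
p(j, Z) = 70/9
p(2, 2) + r*Y(a) = 70/9 + 33*(-40*(-6)) = 70/9 + 33*240 = 70/9 + 7920 = 71350/9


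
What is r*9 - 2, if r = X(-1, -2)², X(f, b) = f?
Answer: 7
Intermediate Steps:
r = 1 (r = (-1)² = 1)
r*9 - 2 = 1*9 - 2 = 9 - 2 = 7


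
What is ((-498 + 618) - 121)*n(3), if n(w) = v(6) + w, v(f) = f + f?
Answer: -15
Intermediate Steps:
v(f) = 2*f
n(w) = 12 + w (n(w) = 2*6 + w = 12 + w)
((-498 + 618) - 121)*n(3) = ((-498 + 618) - 121)*(12 + 3) = (120 - 121)*15 = -1*15 = -15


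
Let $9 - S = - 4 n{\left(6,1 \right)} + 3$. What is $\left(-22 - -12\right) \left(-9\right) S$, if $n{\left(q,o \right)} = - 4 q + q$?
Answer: $-5940$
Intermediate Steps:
$n{\left(q,o \right)} = - 3 q$
$S = -66$ ($S = 9 - \left(- 4 \left(\left(-3\right) 6\right) + 3\right) = 9 - \left(\left(-4\right) \left(-18\right) + 3\right) = 9 - \left(72 + 3\right) = 9 - 75 = -66$)
$\left(-22 - -12\right) \left(-9\right) S = \left(-22 - -12\right) \left(-9\right) \left(-66\right) = \left(-22 + 12\right) \left(-9\right) \left(-66\right) = \left(-10\right) \left(-9\right) \left(-66\right) = 90 \left(-66\right) = -5940$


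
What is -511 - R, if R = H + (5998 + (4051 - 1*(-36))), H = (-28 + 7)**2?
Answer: -11037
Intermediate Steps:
H = 441 (H = (-21)**2 = 441)
R = 10526 (R = 441 + (5998 + (4051 - 1*(-36))) = 441 + (5998 + (4051 + 36)) = 441 + (5998 + 4087) = 441 + 10085 = 10526)
-511 - R = -511 - 1*10526 = -511 - 10526 = -11037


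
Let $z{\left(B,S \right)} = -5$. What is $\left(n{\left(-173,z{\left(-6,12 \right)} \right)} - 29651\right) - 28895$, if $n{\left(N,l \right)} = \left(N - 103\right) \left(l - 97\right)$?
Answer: $-30394$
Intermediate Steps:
$n{\left(N,l \right)} = \left(-103 + N\right) \left(-97 + l\right)$
$\left(n{\left(-173,z{\left(-6,12 \right)} \right)} - 29651\right) - 28895 = \left(\left(9991 - -515 - -16781 - -865\right) - 29651\right) - 28895 = \left(\left(9991 + 515 + 16781 + 865\right) - 29651\right) - 28895 = \left(28152 - 29651\right) - 28895 = -1499 - 28895 = -30394$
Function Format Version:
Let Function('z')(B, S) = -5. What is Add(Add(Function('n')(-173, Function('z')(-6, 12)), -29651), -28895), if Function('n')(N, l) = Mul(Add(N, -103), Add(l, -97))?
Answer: -30394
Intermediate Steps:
Function('n')(N, l) = Mul(Add(-103, N), Add(-97, l))
Add(Add(Function('n')(-173, Function('z')(-6, 12)), -29651), -28895) = Add(Add(Add(9991, Mul(-103, -5), Mul(-97, -173), Mul(-173, -5)), -29651), -28895) = Add(Add(Add(9991, 515, 16781, 865), -29651), -28895) = Add(Add(28152, -29651), -28895) = Add(-1499, -28895) = -30394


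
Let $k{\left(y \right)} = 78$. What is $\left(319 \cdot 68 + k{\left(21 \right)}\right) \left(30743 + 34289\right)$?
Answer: $1415746640$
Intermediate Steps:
$\left(319 \cdot 68 + k{\left(21 \right)}\right) \left(30743 + 34289\right) = \left(319 \cdot 68 + 78\right) \left(30743 + 34289\right) = \left(21692 + 78\right) 65032 = 21770 \cdot 65032 = 1415746640$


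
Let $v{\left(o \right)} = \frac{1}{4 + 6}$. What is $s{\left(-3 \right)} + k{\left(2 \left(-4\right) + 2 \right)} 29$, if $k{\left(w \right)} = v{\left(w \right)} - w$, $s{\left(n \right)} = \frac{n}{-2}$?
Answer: $\frac{892}{5} \approx 178.4$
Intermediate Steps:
$s{\left(n \right)} = - \frac{n}{2}$ ($s{\left(n \right)} = n \left(- \frac{1}{2}\right) = - \frac{n}{2}$)
$v{\left(o \right)} = \frac{1}{10}$
$k{\left(w \right)} = \frac{1}{10} - w$
$s{\left(-3 \right)} + k{\left(2 \left(-4\right) + 2 \right)} 29 = \left(- \frac{1}{2}\right) \left(-3\right) + \left(\frac{1}{10} - \left(2 \left(-4\right) + 2\right)\right) 29 = \frac{3}{2} + \left(\frac{1}{10} - \left(-8 + 2\right)\right) 29 = \frac{3}{2} + \left(\frac{1}{10} - -6\right) 29 = \frac{3}{2} + \left(\frac{1}{10} + 6\right) 29 = \frac{3}{2} + \frac{61}{10} \cdot 29 = \frac{3}{2} + \frac{1769}{10} = \frac{892}{5}$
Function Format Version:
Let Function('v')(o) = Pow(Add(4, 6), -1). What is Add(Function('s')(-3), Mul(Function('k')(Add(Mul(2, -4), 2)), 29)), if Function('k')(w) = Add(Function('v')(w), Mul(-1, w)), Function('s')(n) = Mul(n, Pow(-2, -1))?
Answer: Rational(892, 5) ≈ 178.40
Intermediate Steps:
Function('s')(n) = Mul(Rational(-1, 2), n) (Function('s')(n) = Mul(n, Rational(-1, 2)) = Mul(Rational(-1, 2), n))
Function('v')(o) = Rational(1, 10) (Function('v')(o) = Pow(10, -1) = Rational(1, 10))
Function('k')(w) = Add(Rational(1, 10), Mul(-1, w))
Add(Function('s')(-3), Mul(Function('k')(Add(Mul(2, -4), 2)), 29)) = Add(Mul(Rational(-1, 2), -3), Mul(Add(Rational(1, 10), Mul(-1, Add(Mul(2, -4), 2))), 29)) = Add(Rational(3, 2), Mul(Add(Rational(1, 10), Mul(-1, Add(-8, 2))), 29)) = Add(Rational(3, 2), Mul(Add(Rational(1, 10), Mul(-1, -6)), 29)) = Add(Rational(3, 2), Mul(Add(Rational(1, 10), 6), 29)) = Add(Rational(3, 2), Mul(Rational(61, 10), 29)) = Add(Rational(3, 2), Rational(1769, 10)) = Rational(892, 5)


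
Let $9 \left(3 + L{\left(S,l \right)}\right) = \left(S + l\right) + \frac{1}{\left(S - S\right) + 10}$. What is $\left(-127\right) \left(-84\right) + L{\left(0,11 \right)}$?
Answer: $\frac{319987}{30} \approx 10666.0$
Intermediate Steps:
$L{\left(S,l \right)} = - \frac{269}{90} + \frac{S}{9} + \frac{l}{9}$ ($L{\left(S,l \right)} = -3 + \frac{\left(S + l\right) + \frac{1}{\left(S - S\right) + 10}}{9} = -3 + \frac{\left(S + l\right) + \frac{1}{0 + 10}}{9} = -3 + \frac{\left(S + l\right) + \frac{1}{10}}{9} = -3 + \frac{\frac{1}{10} + S + l}{9} = -3 + \left(\frac{1}{90} + \frac{S}{9} + \frac{l}{9}\right) = - \frac{269}{90} + \frac{S}{9} + \frac{l}{9}$)
$\left(-127\right) \left(-84\right) + L{\left(0,11 \right)} = \left(-127\right) \left(-84\right) + \left(- \frac{269}{90} + \frac{1}{9} \cdot 0 + \frac{1}{9} \cdot 11\right) = 10668 + \left(- \frac{269}{90} + 0 + \frac{11}{9}\right) = 10668 - \frac{53}{30} = \frac{319987}{30}$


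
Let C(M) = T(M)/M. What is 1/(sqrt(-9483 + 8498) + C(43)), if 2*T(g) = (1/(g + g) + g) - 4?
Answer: 4962716/10778311957 - 54700816*I*sqrt(985)/53891559785 ≈ 0.00046044 - 0.031856*I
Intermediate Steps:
T(g) = -2 + g/2 + 1/(4*g) (T(g) = ((1/(g + g) + g) - 4)/2 = ((1/(2*g) + g) - 4)/2 = ((g + 1/(2*g)) - 4)/2 = (-4 + g + 1/(2*g))/2 = -2 + g/2 + 1/(4*g))
C(M) = (-2 + M/2 + 1/(4*M))/M
1/(sqrt(-9483 + 8498) + C(43)) = 1/(sqrt(-9483 + 8498) + (1/4)*(1 + 2*43*(-4 + 43))/43**2) = 1/(sqrt(-985) + (1/4)*(1/1849)*(1 + 2*43*39)) = 1/(I*sqrt(985) + (1/4)*(1/1849)*(1 + 3354)) = 1/(I*sqrt(985) + (1/4)*(1/1849)*3355) = 1/(I*sqrt(985) + 3355/7396) = 1/(3355/7396 + I*sqrt(985))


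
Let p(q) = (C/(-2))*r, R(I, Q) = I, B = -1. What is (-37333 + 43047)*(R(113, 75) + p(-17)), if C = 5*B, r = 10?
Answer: 788532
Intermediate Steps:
C = -5 (C = 5*(-1) = -5)
p(q) = 25 (p(q) = -5/(-2)*10 = -5*(-½)*10 = (5/2)*10 = 25)
(-37333 + 43047)*(R(113, 75) + p(-17)) = (-37333 + 43047)*(113 + 25) = 5714*138 = 788532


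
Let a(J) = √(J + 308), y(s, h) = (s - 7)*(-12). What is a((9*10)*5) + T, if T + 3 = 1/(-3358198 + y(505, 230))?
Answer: -10092523/3364174 + √758 ≈ 24.532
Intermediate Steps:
y(s, h) = 84 - 12*s (y(s, h) = (-7 + s)*(-12) = 84 - 12*s)
a(J) = √(308 + J)
T = -10092523/3364174 (T = -3 + 1/(-3358198 + (84 - 12*505)) = -3 + 1/(-3358198 + (84 - 6060)) = -3 + 1/(-3358198 - 5976) = -3 + 1/(-3364174) = -3 - 1/3364174 = -10092523/3364174 ≈ -3.0000)
a((9*10)*5) + T = √(308 + (9*10)*5) - 10092523/3364174 = √(308 + 90*5) - 10092523/3364174 = √(308 + 450) - 10092523/3364174 = √758 - 10092523/3364174 = -10092523/3364174 + √758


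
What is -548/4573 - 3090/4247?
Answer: -16457926/19421531 ≈ -0.84741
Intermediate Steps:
-548/4573 - 3090/4247 = -16457926/19421531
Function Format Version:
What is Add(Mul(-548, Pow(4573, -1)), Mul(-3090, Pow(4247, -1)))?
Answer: Rational(-16457926, 19421531) ≈ -0.84741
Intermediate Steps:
Add(Mul(-548, Pow(4573, -1)), Mul(-3090, Pow(4247, -1))) = Add(Mul(-548, Rational(1, 4573)), Mul(-3090, Rational(1, 4247))) = Add(Rational(-548, 4573), Rational(-3090, 4247)) = Rational(-16457926, 19421531)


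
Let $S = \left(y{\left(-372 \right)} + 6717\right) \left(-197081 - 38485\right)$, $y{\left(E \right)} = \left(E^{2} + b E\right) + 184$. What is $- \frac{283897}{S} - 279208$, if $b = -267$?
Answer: $- \frac{16088401555590455}{57621563694} \approx -2.7921 \cdot 10^{5}$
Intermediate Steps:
$y{\left(E \right)} = 184 + E^{2} - 267 E$ ($y{\left(E \right)} = \left(E^{2} - 267 E\right) + 184 = 184 + E^{2} - 267 E$)
$S = -57621563694$ ($S = \left(\left(184 + \left(-372\right)^{2} - -99324\right) + 6717\right) \left(-197081 - 38485\right) = \left(\left(184 + 138384 + 99324\right) + 6717\right) \left(-235566\right) = \left(237892 + 6717\right) \left(-235566\right) = 244609 \left(-235566\right) = -57621563694$)
$- \frac{283897}{S} - 279208 = - \frac{283897}{-57621563694} - 279208 = \left(-283897\right) \left(- \frac{1}{57621563694}\right) - 279208 = \frac{283897}{57621563694} - 279208 = - \frac{16088401555590455}{57621563694}$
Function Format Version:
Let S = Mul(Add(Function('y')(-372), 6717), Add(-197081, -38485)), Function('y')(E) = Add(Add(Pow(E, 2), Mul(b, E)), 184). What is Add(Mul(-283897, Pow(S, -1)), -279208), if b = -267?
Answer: Rational(-16088401555590455, 57621563694) ≈ -2.7921e+5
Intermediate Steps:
Function('y')(E) = Add(184, Pow(E, 2), Mul(-267, E)) (Function('y')(E) = Add(Add(Pow(E, 2), Mul(-267, E)), 184) = Add(184, Pow(E, 2), Mul(-267, E)))
S = -57621563694 (S = Mul(Add(Add(184, Pow(-372, 2), Mul(-267, -372)), 6717), Add(-197081, -38485)) = Mul(Add(Add(184, 138384, 99324), 6717), -235566) = Mul(Add(237892, 6717), -235566) = Mul(244609, -235566) = -57621563694)
Add(Mul(-283897, Pow(S, -1)), -279208) = Add(Mul(-283897, Pow(-57621563694, -1)), -279208) = Add(Mul(-283897, Rational(-1, 57621563694)), -279208) = Add(Rational(283897, 57621563694), -279208) = Rational(-16088401555590455, 57621563694)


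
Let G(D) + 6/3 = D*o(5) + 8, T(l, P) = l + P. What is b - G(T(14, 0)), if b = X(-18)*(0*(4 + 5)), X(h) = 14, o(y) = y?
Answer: -76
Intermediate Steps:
T(l, P) = P + l
G(D) = 6 + 5*D (G(D) = -2 + (D*5 + 8) = -2 + (5*D + 8) = -2 + (8 + 5*D) = 6 + 5*D)
b = 0 (b = 14*(0*(4 + 5)) = 14*(0*9) = 14*0 = 0)
b - G(T(14, 0)) = 0 - (6 + 5*(0 + 14)) = 0 - (6 + 5*14) = 0 - (6 + 70) = 0 - 1*76 = 0 - 76 = -76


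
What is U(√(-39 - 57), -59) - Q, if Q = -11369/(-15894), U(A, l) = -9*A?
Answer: -11369/15894 - 36*I*√6 ≈ -0.7153 - 88.182*I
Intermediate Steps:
Q = 11369/15894 (Q = -11369*(-1/15894) = 11369/15894 ≈ 0.71530)
U(√(-39 - 57), -59) - Q = -9*√(-39 - 57) - 1*11369/15894 = -36*I*√6 - 11369/15894 = -11369/15894 - 36*I*√6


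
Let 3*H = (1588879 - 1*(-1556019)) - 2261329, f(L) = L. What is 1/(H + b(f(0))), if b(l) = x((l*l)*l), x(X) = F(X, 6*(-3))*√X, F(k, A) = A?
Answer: 1/294523 ≈ 3.3953e-6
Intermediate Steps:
H = 294523 (H = ((1588879 - 1*(-1556019)) - 2261329)/3 = ((1588879 + 1556019) - 2261329)/3 = (3144898 - 2261329)/3 = (⅓)*883569 = 294523)
x(X) = -18*√X (x(X) = (6*(-3))*√X = -18*√X)
b(l) = -18*√(l³)
1/(H + b(f(0))) = 1/(294523 - 18*√(0³)) = 1/(294523 - 18*√0) = 1/(294523 - 18*0) = 1/(294523 + 0) = 1/294523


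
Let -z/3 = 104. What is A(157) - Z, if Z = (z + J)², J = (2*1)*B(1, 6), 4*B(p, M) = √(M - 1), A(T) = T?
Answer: -388753/4 + 312*√5 ≈ -96491.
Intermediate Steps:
z = -312 (z = -3*104 = -312)
B(p, M) = √(-1 + M)/4 (B(p, M) = √(M - 1)/4 = √(-1 + M)/4)
J = √5/2 (J = (2*1)*(√(-1 + 6)/4) = 2*(√5/4) = √5/2 ≈ 1.1180)
Z = (-312 + √5/2)² ≈ 96648.
A(157) - Z = 157 - (624 - √5)²/4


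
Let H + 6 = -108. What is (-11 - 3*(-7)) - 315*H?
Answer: 35920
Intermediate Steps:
H = -114 (H = -6 - 108 = -114)
(-11 - 3*(-7)) - 315*H = (-11 - 3*(-7)) - 315*(-114) = (-11 + 21) + 35910 = 10 + 35910 = 35920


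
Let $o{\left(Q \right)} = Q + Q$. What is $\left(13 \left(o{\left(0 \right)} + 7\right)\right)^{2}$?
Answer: $8281$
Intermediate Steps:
$o{\left(Q \right)} = 2 Q$
$\left(13 \left(o{\left(0 \right)} + 7\right)\right)^{2} = \left(13 \left(2 \cdot 0 + 7\right)\right)^{2} = \left(13 \left(0 + 7\right)\right)^{2} = \left(13 \cdot 7\right)^{2} = 91^{2} = 8281$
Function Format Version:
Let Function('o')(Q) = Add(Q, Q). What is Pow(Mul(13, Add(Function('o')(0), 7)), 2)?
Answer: 8281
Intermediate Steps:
Function('o')(Q) = Mul(2, Q)
Pow(Mul(13, Add(Function('o')(0), 7)), 2) = Pow(Mul(13, Add(Mul(2, 0), 7)), 2) = Pow(Mul(13, Add(0, 7)), 2) = Pow(Mul(13, 7), 2) = Pow(91, 2) = 8281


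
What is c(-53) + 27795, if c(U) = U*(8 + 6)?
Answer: 27053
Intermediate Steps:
c(U) = 14*U (c(U) = U*14 = 14*U)
c(-53) + 27795 = 14*(-53) + 27795 = -742 + 27795 = 27053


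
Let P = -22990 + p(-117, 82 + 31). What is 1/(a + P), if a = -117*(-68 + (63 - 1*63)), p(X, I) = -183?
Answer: -1/15217 ≈ -6.5716e-5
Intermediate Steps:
P = -23173 (P = -22990 - 183 = -23173)
a = 7956 (a = -117*(-68 + (63 - 63)) = -117*(-68 + 0) = -117*(-68) = 7956)
1/(a + P) = 1/(7956 - 23173) = 1/(-15217) = -1/15217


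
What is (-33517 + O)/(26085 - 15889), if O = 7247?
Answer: -13135/5098 ≈ -2.5765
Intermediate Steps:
(-33517 + O)/(26085 - 15889) = (-33517 + 7247)/(26085 - 15889) = -26270/10196 = -26270*1/10196 = -13135/5098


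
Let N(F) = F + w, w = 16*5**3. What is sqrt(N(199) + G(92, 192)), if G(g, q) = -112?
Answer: sqrt(2087) ≈ 45.684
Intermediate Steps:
w = 2000 (w = 16*125 = 2000)
N(F) = 2000 + F (N(F) = F + 2000 = 2000 + F)
sqrt(N(199) + G(92, 192)) = sqrt((2000 + 199) - 112) = sqrt(2199 - 112) = sqrt(2087)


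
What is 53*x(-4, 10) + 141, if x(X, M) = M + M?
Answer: 1201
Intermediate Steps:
x(X, M) = 2*M
53*x(-4, 10) + 141 = 53*(2*10) + 141 = 53*20 + 141 = 1060 + 141 = 1201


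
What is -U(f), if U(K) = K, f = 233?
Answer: -233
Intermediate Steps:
-U(f) = -1*233 = -233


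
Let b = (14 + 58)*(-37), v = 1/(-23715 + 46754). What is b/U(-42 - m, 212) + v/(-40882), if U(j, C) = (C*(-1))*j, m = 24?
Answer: -104548724761/549116272034 ≈ -0.19039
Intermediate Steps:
U(j, C) = -C*j (U(j, C) = (-C)*j = -C*j)
v = 1/23039 ≈ 4.3405e-5
b = -2664 (b = 72*(-37) = -2664)
b/U(-42 - m, 212) + v/(-40882) = -2664*(-1/(212*(-42 - 1*24))) + (1/23039)/(-40882) = -2664*(-1/(212*(-42 - 24))) + (1/23039)*(-1/40882) = -2664/((-1*212*(-66))) - 1/941880398 = -2664/13992 - 1/941880398 = -2664*1/13992 - 1/941880398 = -111/583 - 1/941880398 = -104548724761/549116272034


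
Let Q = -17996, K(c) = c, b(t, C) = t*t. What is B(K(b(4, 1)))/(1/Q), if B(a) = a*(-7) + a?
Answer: 1727616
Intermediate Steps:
b(t, C) = t²
B(a) = -6*a (B(a) = -7*a + a = -6*a)
B(K(b(4, 1)))/(1/Q) = (-6*4²)/(1/(-17996)) = (-6*16)/(-1/17996) = -96*(-17996) = 1727616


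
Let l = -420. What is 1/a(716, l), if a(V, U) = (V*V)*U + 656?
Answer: -1/215314864 ≈ -4.6444e-9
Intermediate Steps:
a(V, U) = 656 + U*V² (a(V, U) = V²*U + 656 = U*V² + 656 = 656 + U*V²)
1/a(716, l) = 1/(656 - 420*716²) = 1/(656 - 420*512656) = 1/(656 - 215315520) = 1/(-215314864) = -1/215314864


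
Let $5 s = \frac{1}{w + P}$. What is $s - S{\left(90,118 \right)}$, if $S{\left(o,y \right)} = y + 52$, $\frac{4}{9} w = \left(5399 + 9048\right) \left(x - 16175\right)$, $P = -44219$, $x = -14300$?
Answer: $- \frac{3368233630854}{19813139005} \approx -170.0$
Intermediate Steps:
$w = - \frac{3962450925}{4}$ ($w = \frac{9 \left(5399 + 9048\right) \left(-14300 - 16175\right)}{4} = \frac{9 \cdot 14447 \left(-30475\right)}{4} = \frac{9}{4} \left(-440272325\right) = - \frac{3962450925}{4} \approx -9.9061 \cdot 10^{8}$)
$s = - \frac{4}{19813139005}$ ($s = \frac{1}{5 \left(- \frac{3962450925}{4} - 44219\right)} = \frac{1}{5 \left(- \frac{3962627801}{4}\right)} = \frac{1}{5} \left(- \frac{4}{3962627801}\right) = - \frac{4}{19813139005} \approx -2.0189 \cdot 10^{-10}$)
$S{\left(o,y \right)} = 52 + y$
$s - S{\left(90,118 \right)} = - \frac{4}{19813139005} - \left(52 + 118\right) = - \frac{4}{19813139005} - 170 = - \frac{3368233630854}{19813139005}$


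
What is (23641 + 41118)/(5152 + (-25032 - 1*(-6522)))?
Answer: -64759/13358 ≈ -4.8480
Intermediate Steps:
(23641 + 41118)/(5152 + (-25032 - 1*(-6522))) = 64759/(5152 + (-25032 + 6522)) = 64759/(5152 - 18510) = 64759/(-13358) = 64759*(-1/13358) = -64759/13358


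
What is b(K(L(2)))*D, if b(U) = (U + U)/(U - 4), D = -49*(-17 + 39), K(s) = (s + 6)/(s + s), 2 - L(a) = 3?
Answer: -10780/13 ≈ -829.23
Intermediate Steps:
L(a) = -1 (L(a) = 2 - 1*3 = 2 - 3 = -1)
K(s) = (6 + s)/(2*s) (K(s) = (6 + s)/((2*s)) = (6 + s)*(1/(2*s)) = (6 + s)/(2*s))
D = -1078 (D = -49*22 = -1078)
b(U) = 2*U/(-4 + U) (b(U) = (2*U)/(-4 + U) = 2*U/(-4 + U))
b(K(L(2)))*D = (2*((1/2)*(6 - 1)/(-1))/(-4 + (1/2)*(6 - 1)/(-1)))*(-1078) = (2*((1/2)*(-1)*5)/(-4 + (1/2)*(-1)*5))*(-1078) = (2*(-5/2)/(-4 - 5/2))*(-1078) = (2*(-5/2)/(-13/2))*(-1078) = (2*(-5/2)*(-2/13))*(-1078) = (10/13)*(-1078) = -10780/13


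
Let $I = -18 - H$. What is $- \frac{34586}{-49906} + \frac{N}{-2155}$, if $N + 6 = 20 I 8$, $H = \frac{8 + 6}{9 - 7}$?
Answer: $\frac{137228133}{53773715} \approx 2.552$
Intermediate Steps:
$H = 7$ ($H = \frac{14}{2} = 14 \cdot \frac{1}{2} = 7$)
$I = -25$ ($I = -18 - 7 = -25$)
$N = -4006$ ($N = -6 + 20 \left(-25\right) 8 = -6 - 4000 = -4006$)
$- \frac{34586}{-49906} + \frac{N}{-2155} = - \frac{34586}{-49906} - \frac{4006}{-2155} = \left(-34586\right) \left(- \frac{1}{49906}\right) - - \frac{4006}{2155} = \frac{17293}{24953} + \frac{4006}{2155} = \frac{137228133}{53773715}$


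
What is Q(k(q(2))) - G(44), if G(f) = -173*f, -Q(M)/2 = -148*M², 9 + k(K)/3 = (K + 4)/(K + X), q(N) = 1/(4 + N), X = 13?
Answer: 1301174236/6241 ≈ 2.0849e+5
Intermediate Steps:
k(K) = -27 + 3*(4 + K)/(13 + K) (k(K) = -27 + 3*((K + 4)/(K + 13)) = -27 + 3*((4 + K)/(13 + K)) = -27 + 3*(4 + K)/(13 + K))
Q(M) = 296*M² (Q(M) = -(-296)*M² = 296*M²)
Q(k(q(2))) - G(44) = 296*(3*(-113 - 8/(4 + 2))/(13 + 1/(4 + 2)))² - (-173)*44 = 296*(3*(-113 - 8/6)/(13 + 1/6))² - 1*(-7612) = 296*(3*(-113 - 8*⅙)/(13 + ⅙))² + 7612 = 296*(3*(-113 - 4/3)/(79/6))² + 7612 = 296*(3*(6/79)*(-343/3))² + 7612 = 296*(-2058/79)² + 7612 = 296*(4235364/6241) + 7612 = 1253667744/6241 + 7612 = 1301174236/6241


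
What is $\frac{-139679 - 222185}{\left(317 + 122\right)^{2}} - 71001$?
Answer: $- \frac{13683745585}{192721} \approx -71003.0$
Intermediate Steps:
$\frac{-139679 - 222185}{\left(317 + 122\right)^{2}} - 71001 = - \frac{361864}{439^{2}} - 71001 = - \frac{361864}{192721} - 71001 = - \frac{13683745585}{192721}$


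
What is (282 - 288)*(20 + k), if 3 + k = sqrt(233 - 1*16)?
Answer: -102 - 6*sqrt(217) ≈ -190.39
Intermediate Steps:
k = -3 + sqrt(217) (k = -3 + sqrt(233 - 1*16) = -3 + sqrt(233 - 16) = -3 + sqrt(217) ≈ 11.731)
(282 - 288)*(20 + k) = (282 - 288)*(20 + (-3 + sqrt(217))) = -6*(17 + sqrt(217)) = -102 - 6*sqrt(217)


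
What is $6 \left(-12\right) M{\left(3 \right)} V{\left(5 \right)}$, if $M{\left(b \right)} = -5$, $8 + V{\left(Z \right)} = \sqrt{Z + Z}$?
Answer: $-2880 + 360 \sqrt{10} \approx -1741.6$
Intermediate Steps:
$V{\left(Z \right)} = -8 + \sqrt{2} \sqrt{Z}$ ($V{\left(Z \right)} = -8 + \sqrt{Z + Z} = -8 + \sqrt{2 Z} = -8 + \sqrt{2} \sqrt{Z}$)
$6 \left(-12\right) M{\left(3 \right)} V{\left(5 \right)} = 6 \left(-12\right) \left(-5\right) \left(-8 + \sqrt{2} \sqrt{5}\right) = \left(-72\right) \left(-5\right) \left(-8 + \sqrt{10}\right) = 360 \left(-8 + \sqrt{10}\right) = -2880 + 360 \sqrt{10}$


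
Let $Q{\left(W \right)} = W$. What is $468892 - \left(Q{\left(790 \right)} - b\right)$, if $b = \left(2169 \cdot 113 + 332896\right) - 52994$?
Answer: $993101$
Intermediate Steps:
$b = 524999$ ($b = \left(245097 + 332896\right) - 52994 = 577993 - 52994 = 524999$)
$468892 - \left(Q{\left(790 \right)} - b\right) = 468892 - \left(790 - 524999\right) = 468892 - -524209 = 468892 + 524209 = 993101$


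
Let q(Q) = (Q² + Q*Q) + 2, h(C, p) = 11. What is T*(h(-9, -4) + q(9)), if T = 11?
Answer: 1925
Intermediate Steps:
q(Q) = 2 + 2*Q² (q(Q) = (Q² + Q²) + 2 = 2*Q² + 2 = 2 + 2*Q²)
T*(h(-9, -4) + q(9)) = 11*(11 + (2 + 2*9²)) = 11*(11 + (2 + 2*81)) = 11*(11 + (2 + 162)) = 11*(11 + 164) = 11*175 = 1925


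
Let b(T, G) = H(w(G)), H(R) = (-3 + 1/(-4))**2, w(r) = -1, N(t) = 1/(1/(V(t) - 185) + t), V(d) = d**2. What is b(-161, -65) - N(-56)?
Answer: 27975311/2644080 ≈ 10.580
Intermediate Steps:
N(t) = 1/(t + 1/(-185 + t**2)) (N(t) = 1/(1/(t**2 - 185) + t) = 1/(1/(-185 + t**2) + t) = 1/(t + 1/(-185 + t**2)))
H(R) = 169/16 (H(R) = (-3 - 1/4)**2 = (-13/4)**2 = 169/16)
b(T, G) = 169/16
b(-161, -65) - N(-56) = 169/16 - (-185 + (-56)**2)/(1 + (-56)**3 - 185*(-56)) = 169/16 - (-185 + 3136)/(1 - 175616 + 10360) = 169/16 - 2951/(-165255) = 169/16 - (-1)*2951/165255 = 169/16 - 1*(-2951/165255) = 169/16 + 2951/165255 = 27975311/2644080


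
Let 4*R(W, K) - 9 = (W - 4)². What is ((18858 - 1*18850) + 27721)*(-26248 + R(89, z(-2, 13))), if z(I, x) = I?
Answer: -1355365791/2 ≈ -6.7768e+8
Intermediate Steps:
R(W, K) = 9/4 + (-4 + W)²/4 (R(W, K) = 9/4 + (W - 4)²/4 = 9/4 + (-4 + W)²/4)
((18858 - 1*18850) + 27721)*(-26248 + R(89, z(-2, 13))) = ((18858 - 1*18850) + 27721)*(-26248 + (9/4 + (-4 + 89)²/4)) = ((18858 - 18850) + 27721)*(-26248 + (9/4 + (¼)*85²)) = (8 + 27721)*(-26248 + (9/4 + (¼)*7225)) = 27729*(-26248 + (9/4 + 7225/4)) = 27729*(-26248 + 3617/2) = 27729*(-48879/2) = -1355365791/2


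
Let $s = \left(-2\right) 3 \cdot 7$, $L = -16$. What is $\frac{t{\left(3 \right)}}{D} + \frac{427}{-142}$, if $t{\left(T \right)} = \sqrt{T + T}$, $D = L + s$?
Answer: $- \frac{427}{142} - \frac{\sqrt{6}}{58} \approx -3.0493$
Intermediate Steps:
$s = -42$ ($s = \left(-6\right) 7 = -42$)
$D = -58$ ($D = -16 - 42 = -58$)
$t{\left(T \right)} = \sqrt{2} \sqrt{T}$ ($t{\left(T \right)} = \sqrt{2 T} = \sqrt{2} \sqrt{T}$)
$\frac{t{\left(3 \right)}}{D} + \frac{427}{-142} = \frac{\sqrt{2} \sqrt{3}}{-58} + \frac{427}{-142} = \sqrt{6} \left(- \frac{1}{58}\right) + 427 \left(- \frac{1}{142}\right) = - \frac{\sqrt{6}}{58} - \frac{427}{142} = - \frac{427}{142} - \frac{\sqrt{6}}{58}$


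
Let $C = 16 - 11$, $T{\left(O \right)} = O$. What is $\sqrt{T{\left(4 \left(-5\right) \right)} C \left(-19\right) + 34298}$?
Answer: $3 \sqrt{4022} \approx 190.26$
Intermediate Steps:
$C = 5$ ($C = 16 - 11 = 5$)
$\sqrt{T{\left(4 \left(-5\right) \right)} C \left(-19\right) + 34298} = \sqrt{4 \left(-5\right) 5 \left(-19\right) + 34298} = \sqrt{\left(-20\right) 5 \left(-19\right) + 34298} = \sqrt{\left(-100\right) \left(-19\right) + 34298} = \sqrt{1900 + 34298} = \sqrt{36198} = 3 \sqrt{4022}$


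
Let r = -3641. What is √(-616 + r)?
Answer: 3*I*√473 ≈ 65.246*I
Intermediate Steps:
√(-616 + r) = √(-616 - 3641) = √(-4257) = 3*I*√473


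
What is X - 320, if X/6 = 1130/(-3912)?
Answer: -104885/326 ≈ -321.73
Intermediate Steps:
X = -565/326 (X = 6*(1130/(-3912)) = 6*(1130*(-1/3912)) = 6*(-565/1956) = -565/326 ≈ -1.7331)
X - 320 = -565/326 - 320 = -104885/326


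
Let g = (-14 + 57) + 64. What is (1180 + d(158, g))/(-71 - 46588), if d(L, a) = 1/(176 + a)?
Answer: -333941/13204497 ≈ -0.025290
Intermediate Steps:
g = 107 (g = 43 + 64 = 107)
(1180 + d(158, g))/(-71 - 46588) = (1180 + 1/(176 + 107))/(-71 - 46588) = (1180 + 1/283)/(-46659) = (1180 + 1/283)*(-1/46659) = (333941/283)*(-1/46659) = -333941/13204497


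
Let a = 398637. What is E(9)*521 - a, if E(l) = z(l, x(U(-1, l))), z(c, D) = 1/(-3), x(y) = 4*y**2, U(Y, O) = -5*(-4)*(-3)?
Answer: -1196432/3 ≈ -3.9881e+5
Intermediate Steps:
U(Y, O) = -60 (U(Y, O) = 20*(-3) = -60)
z(c, D) = -1/3
E(l) = -1/3
E(9)*521 - a = -1/3*521 - 1*398637 = -521/3 - 398637 = -1196432/3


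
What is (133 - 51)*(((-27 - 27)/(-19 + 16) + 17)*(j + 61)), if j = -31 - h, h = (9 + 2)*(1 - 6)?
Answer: 243950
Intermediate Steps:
h = -55 (h = 11*(-5) = -55)
j = 24 (j = -31 - 1*(-55) = -31 + 55 = 24)
(133 - 51)*(((-27 - 27)/(-19 + 16) + 17)*(j + 61)) = (133 - 51)*(((-27 - 27)/(-19 + 16) + 17)*(24 + 61)) = 82*((-54/(-3) + 17)*85) = 82*((-54*(-1/3) + 17)*85) = 82*((18 + 17)*85) = 82*(35*85) = 82*2975 = 243950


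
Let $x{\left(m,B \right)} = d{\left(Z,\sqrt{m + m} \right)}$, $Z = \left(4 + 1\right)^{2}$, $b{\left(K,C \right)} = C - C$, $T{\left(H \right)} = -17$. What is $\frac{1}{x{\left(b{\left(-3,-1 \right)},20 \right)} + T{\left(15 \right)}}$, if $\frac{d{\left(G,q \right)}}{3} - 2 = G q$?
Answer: $- \frac{1}{11} \approx -0.090909$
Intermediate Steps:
$b{\left(K,C \right)} = 0$
$Z = 25$ ($Z = 5^{2} = 25$)
$d{\left(G,q \right)} = 6 + 3 G q$
$x{\left(m,B \right)} = 6 + 75 \sqrt{2} \sqrt{m}$ ($x{\left(m,B \right)} = 6 + 3 \cdot 25 \sqrt{m + m} = 6 + 3 \cdot 25 \sqrt{2 m} = 6 + 3 \cdot 25 \sqrt{2} \sqrt{m} = 6 + 75 \sqrt{2} \sqrt{m}$)
$\frac{1}{x{\left(b{\left(-3,-1 \right)},20 \right)} + T{\left(15 \right)}} = \frac{1}{\left(6 + 75 \sqrt{2} \sqrt{0}\right) - 17} = \frac{1}{\left(6 + 75 \sqrt{2} \cdot 0\right) - 17} = \frac{1}{\left(6 + 0\right) - 17} = \frac{1}{6 - 17} = \frac{1}{-11} = - \frac{1}{11}$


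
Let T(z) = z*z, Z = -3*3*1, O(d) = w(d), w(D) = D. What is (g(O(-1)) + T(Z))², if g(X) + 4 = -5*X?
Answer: 6724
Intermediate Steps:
O(d) = d
g(X) = -4 - 5*X
Z = -9 (Z = -9*1 = -9)
T(z) = z²
(g(O(-1)) + T(Z))² = ((-4 - 5*(-1)) + (-9)²)² = ((-4 + 5) + 81)² = (1 + 81)² = 82² = 6724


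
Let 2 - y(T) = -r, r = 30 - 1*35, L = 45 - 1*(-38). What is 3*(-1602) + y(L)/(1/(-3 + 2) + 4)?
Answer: -4807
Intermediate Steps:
L = 83 (L = 45 + 38 = 83)
r = -5 (r = 30 - 35 = -5)
y(T) = -3 (y(T) = 2 - (-1)*(-5) = 2 - 1*5 = 2 - 5 = -3)
3*(-1602) + y(L)/(1/(-3 + 2) + 4) = 3*(-1602) - 3/(1/(-3 + 2) + 4) = -4806 - 3/(1/(-1) + 4) = -4806 - 3/(-1 + 4) = -4806 - 3/3 = -4806 + (⅓)*(-3) = -4806 - 1 = -4807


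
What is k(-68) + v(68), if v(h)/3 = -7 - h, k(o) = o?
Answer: -293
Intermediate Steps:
v(h) = -21 - 3*h (v(h) = 3*(-7 - h) = -21 - 3*h)
k(-68) + v(68) = -68 + (-21 - 3*68) = -68 + (-21 - 204) = -68 - 225 = -293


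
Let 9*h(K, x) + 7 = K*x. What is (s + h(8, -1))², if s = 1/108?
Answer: 32041/11664 ≈ 2.7470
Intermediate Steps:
s = 1/108 ≈ 0.0092593
h(K, x) = -7/9 + K*x/9 (h(K, x) = -7/9 + (K*x)/9 = -7/9 + K*x/9)
(s + h(8, -1))² = (1/108 + (-7/9 + (⅑)*8*(-1)))² = (1/108 + (-7/9 - 8/9))² = (1/108 - 5/3)² = (-179/108)² = 32041/11664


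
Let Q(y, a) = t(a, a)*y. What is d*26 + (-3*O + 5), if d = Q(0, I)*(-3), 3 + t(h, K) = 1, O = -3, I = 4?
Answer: 14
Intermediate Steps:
t(h, K) = -2 (t(h, K) = -3 + 1 = -2)
Q(y, a) = -2*y
d = 0 (d = -2*0*(-3) = 0*(-3) = 0)
d*26 + (-3*O + 5) = 0*26 + (-3*(-3) + 5) = 0 + (9 + 5) = 0 + 14 = 14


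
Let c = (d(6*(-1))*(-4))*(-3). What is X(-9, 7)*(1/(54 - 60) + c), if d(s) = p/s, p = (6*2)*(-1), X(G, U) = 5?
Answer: 715/6 ≈ 119.17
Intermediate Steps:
p = -12 (p = 12*(-1) = -12)
d(s) = -12/s
c = 24 (c = (-12/(6*(-1))*(-4))*(-3) = (-12/(-6)*(-4))*(-3) = (-12*(-1/6)*(-4))*(-3) = (2*(-4))*(-3) = -8*(-3) = 24)
X(-9, 7)*(1/(54 - 60) + c) = 5*(1/(54 - 60) + 24) = 5*(1/(-6) + 24) = 5*(-1/6 + 24) = 5*(143/6) = 715/6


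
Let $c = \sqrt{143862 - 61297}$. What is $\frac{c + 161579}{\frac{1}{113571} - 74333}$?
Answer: $- \frac{18350688609}{8442073142} - \frac{794997 \sqrt{1685}}{8442073142} \approx -2.1776$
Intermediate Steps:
$c = 7 \sqrt{1685}$ ($c = \sqrt{82565} = 7 \sqrt{1685} \approx 287.34$)
$\frac{c + 161579}{\frac{1}{113571} - 74333} = \frac{7 \sqrt{1685} + 161579}{\frac{1}{113571} - 74333} = \frac{161579 + 7 \sqrt{1685}}{\frac{1}{113571} - 74333} = \frac{161579 + 7 \sqrt{1685}}{- \frac{8442073142}{113571}} = \left(161579 + 7 \sqrt{1685}\right) \left(- \frac{113571}{8442073142}\right) = - \frac{18350688609}{8442073142} - \frac{794997 \sqrt{1685}}{8442073142}$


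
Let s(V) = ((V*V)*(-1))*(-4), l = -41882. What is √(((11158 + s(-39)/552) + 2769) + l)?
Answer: I*√59129458/46 ≈ 167.16*I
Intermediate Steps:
s(V) = 4*V² (s(V) = (V²*(-1))*(-4) = -V²*(-4) = 4*V²)
√(((11158 + s(-39)/552) + 2769) + l) = √(((11158 + (4*(-39)²)/552) + 2769) - 41882) = √(((11158 + (4*1521)*(1/552)) + 2769) - 41882) = √(((11158 + 6084*(1/552)) + 2769) - 41882) = √(((11158 + 507/46) + 2769) - 41882) = √((513775/46 + 2769) - 41882) = √(641149/46 - 41882) = √(-1285423/46) = I*√59129458/46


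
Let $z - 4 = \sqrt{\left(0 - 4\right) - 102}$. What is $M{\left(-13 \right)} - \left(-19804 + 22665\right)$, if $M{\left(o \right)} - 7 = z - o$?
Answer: $-2837 + i \sqrt{106} \approx -2837.0 + 10.296 i$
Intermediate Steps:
$z = 4 + i \sqrt{106}$ ($z = 4 + \sqrt{\left(0 - 4\right) - 102} = 4 + \sqrt{-4 - 102} = 4 + \sqrt{-106} = 4 + i \sqrt{106} \approx 4.0 + 10.296 i$)
$M{\left(o \right)} = 11 - o + i \sqrt{106}$ ($M{\left(o \right)} = 7 - \left(-4 + o - i \sqrt{106}\right) = 7 + \left(4 - o + i \sqrt{106}\right) = 11 - o + i \sqrt{106}$)
$M{\left(-13 \right)} - \left(-19804 + 22665\right) = \left(11 - -13 + i \sqrt{106}\right) - \left(-19804 + 22665\right) = \left(11 + 13 + i \sqrt{106}\right) - 2861 = \left(24 + i \sqrt{106}\right) - 2861 = -2837 + i \sqrt{106}$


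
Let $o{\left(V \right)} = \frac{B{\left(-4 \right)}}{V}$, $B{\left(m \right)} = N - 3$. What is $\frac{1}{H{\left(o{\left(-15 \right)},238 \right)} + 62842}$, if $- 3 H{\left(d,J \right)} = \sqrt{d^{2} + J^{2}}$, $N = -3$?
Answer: $\frac{7069725}{444274950398} + \frac{15 \sqrt{354026}}{444274950398} \approx 1.5933 \cdot 10^{-5}$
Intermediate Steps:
$B{\left(m \right)} = -6$ ($B{\left(m \right)} = -3 - 3 = -6$)
$o{\left(V \right)} = - \frac{6}{V}$
$H{\left(d,J \right)} = - \frac{\sqrt{J^{2} + d^{2}}}{3}$ ($H{\left(d,J \right)} = - \frac{\sqrt{d^{2} + J^{2}}}{3} = - \frac{\sqrt{J^{2} + d^{2}}}{3}$)
$\frac{1}{H{\left(o{\left(-15 \right)},238 \right)} + 62842} = \frac{1}{- \frac{\sqrt{238^{2} + \left(- \frac{6}{-15}\right)^{2}}}{3} + 62842} = \frac{1}{- \frac{\sqrt{56644 + \left(\left(-6\right) \left(- \frac{1}{15}\right)\right)^{2}}}{3} + 62842} = \frac{1}{- \frac{\sqrt{56644 + \left(\frac{2}{5}\right)^{2}}}{3} + 62842} = \frac{1}{- \frac{\sqrt{56644 + \frac{4}{25}}}{3} + 62842} = \frac{1}{- \frac{\sqrt{\frac{1416104}{25}}}{3} + 62842} = \frac{1}{- \frac{\frac{2}{5} \sqrt{354026}}{3} + 62842} = \frac{1}{- \frac{2 \sqrt{354026}}{15} + 62842} = \frac{1}{62842 - \frac{2 \sqrt{354026}}{15}}$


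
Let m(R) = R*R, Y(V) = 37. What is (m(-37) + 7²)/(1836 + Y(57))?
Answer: 1418/1873 ≈ 0.75707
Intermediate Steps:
m(R) = R²
(m(-37) + 7²)/(1836 + Y(57)) = ((-37)² + 7²)/(1836 + 37) = (1369 + 49)/1873 = 1418*(1/1873) = 1418/1873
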